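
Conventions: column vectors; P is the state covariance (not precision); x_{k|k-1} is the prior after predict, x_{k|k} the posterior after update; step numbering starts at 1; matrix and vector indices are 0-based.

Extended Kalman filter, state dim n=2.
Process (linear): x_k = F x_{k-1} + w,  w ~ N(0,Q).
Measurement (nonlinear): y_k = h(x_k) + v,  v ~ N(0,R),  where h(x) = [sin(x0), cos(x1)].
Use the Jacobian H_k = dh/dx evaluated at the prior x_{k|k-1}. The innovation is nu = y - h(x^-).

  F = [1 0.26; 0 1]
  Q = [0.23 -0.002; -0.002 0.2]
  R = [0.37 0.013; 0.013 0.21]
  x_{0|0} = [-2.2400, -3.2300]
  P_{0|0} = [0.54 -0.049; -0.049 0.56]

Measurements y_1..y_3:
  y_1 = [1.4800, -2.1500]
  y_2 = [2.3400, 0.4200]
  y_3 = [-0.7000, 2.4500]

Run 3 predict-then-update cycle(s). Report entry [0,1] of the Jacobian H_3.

step 1: x^-=[-3.0798, -3.2300]  P^-=[0.7824 0.0946; 0.0946 0.7600]  H_jac=[-0.9981 0.0000; 0.0000 -0.0883]  S=[1.1494 0.0213; 0.0213 0.2159]  K=[-0.6799 0.0285; -0.0765 -0.3032]  nu=[1.5418, -1.1539]  x^+=[-4.1610, -2.9981]  P^+=[0.2517 0.0323; 0.0323 0.7324]
step 2: x^-=[-4.9405, -2.9981]  P^-=[0.5480 0.2207; 0.2207 0.9324]  H_jac=[0.2261 0.0000; 0.0000 0.1430]  S=[0.3980 0.0201; 0.0201 0.2291]  K=[0.3057 0.1109; 0.0964 0.5736]  nu=[1.3659, 1.4097]  x^+=[-4.3665, -2.0578]  P^+=[0.5066 0.1907; 0.1907 0.8511]
step 3: x^-=[-4.9016, -2.0578]  P^-=[0.8933 0.4100; 0.4100 1.0511]  H_jac=[0.1881 0.0000; 0.0000 0.8837]  S=[0.4016 0.0811; 0.0811 1.0309]  K=[0.3529 0.3237; 0.0101 0.9003]  nu=[-1.6822, 2.9180]  x^+=[-4.5508, 0.5522]  P^+=[0.7167 0.0821; 0.0821 0.2141]

H_jac[0,1] = 0.0000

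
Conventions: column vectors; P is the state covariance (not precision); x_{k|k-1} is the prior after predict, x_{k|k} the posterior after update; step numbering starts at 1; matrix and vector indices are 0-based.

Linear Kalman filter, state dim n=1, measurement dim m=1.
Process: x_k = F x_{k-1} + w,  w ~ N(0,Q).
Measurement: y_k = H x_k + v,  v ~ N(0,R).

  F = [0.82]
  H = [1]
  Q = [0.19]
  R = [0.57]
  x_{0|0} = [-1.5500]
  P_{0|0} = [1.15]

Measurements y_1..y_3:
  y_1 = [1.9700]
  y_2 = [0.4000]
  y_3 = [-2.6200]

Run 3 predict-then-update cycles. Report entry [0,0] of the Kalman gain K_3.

step 1: x^-=[-1.2710]  P^-=[0.9633]  S=[1.5333]  K=[0.6282]  nu=[3.2410]  x^+=[0.7651]  P^+=[0.3581]
step 2: x^-=[0.6274]  P^-=[0.4308]  S=[1.0008]  K=[0.4304]  nu=[-0.2274]  x^+=[0.5295]  P^+=[0.2454]
step 3: x^-=[0.4342]  P^-=[0.3550]  S=[0.9250]  K=[0.3838]  nu=[-3.0542]  x^+=[-0.7379]  P^+=[0.2187]

K[0,0] = 0.3838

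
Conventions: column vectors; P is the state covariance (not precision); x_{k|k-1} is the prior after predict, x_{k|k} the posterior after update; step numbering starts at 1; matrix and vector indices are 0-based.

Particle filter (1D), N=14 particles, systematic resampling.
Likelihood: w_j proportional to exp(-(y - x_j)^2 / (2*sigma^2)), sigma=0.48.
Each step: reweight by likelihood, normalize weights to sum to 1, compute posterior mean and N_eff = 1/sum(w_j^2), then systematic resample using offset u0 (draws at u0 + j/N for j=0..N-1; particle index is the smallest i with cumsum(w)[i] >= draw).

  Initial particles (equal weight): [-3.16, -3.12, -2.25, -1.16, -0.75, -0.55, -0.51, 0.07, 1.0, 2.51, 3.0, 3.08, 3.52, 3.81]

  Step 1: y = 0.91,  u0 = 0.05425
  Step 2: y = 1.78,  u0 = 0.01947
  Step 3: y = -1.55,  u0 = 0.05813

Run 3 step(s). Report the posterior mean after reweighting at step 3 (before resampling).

step 1: w=[0.0000, 0.0000, 0.0000, 0.0001, 0.0021, 0.0080, 0.0102, 0.1761, 0.8003, 0.0031, 0.0001, 0.0000, 0.0000, 0.0000]  mean=0.8095  Neff=1.4889  idx=[7, 7, 8, 8, 8, 8, 8, 8, 8, 8, 8, 8, 8, 8]
step 2: w=[0.0005, 0.0005, 0.0832, 0.0832, 0.0832, 0.0832, 0.0832, 0.0832, 0.0832, 0.0832, 0.0832, 0.0832, 0.0832, 0.0832]  mean=0.9990  Neff=12.0262  idx=[2, 3, 3, 4, 5, 6, 7, 8, 9, 9, 10, 11, 12, 13]
step 3: w=[0.0714, 0.0714, 0.0714, 0.0714, 0.0714, 0.0714, 0.0714, 0.0714, 0.0714, 0.0714, 0.0714, 0.0714, 0.0714, 0.0714]  mean=1.0000  Neff=14.0000  idx=[0, 1, 2, 3, 4, 5, 6, 7, 8, 9, 10, 11, 12, 13]

post_mean = 1.0000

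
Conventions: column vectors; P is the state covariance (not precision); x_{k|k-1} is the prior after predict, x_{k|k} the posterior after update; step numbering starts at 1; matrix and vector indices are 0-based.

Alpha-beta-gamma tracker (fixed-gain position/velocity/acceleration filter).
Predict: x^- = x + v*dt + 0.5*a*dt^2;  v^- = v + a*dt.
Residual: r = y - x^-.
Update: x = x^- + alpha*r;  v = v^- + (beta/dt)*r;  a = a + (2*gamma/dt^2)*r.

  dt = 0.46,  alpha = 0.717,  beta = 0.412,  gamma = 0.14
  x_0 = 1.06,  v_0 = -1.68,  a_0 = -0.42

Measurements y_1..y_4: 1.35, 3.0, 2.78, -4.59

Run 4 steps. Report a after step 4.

step 1: x_pred=0.2428  r=1.1072  x^+=1.0367  v^+=-0.8815  a^+=1.0452
step 2: x_pred=0.7417  r=2.2583  x^+=2.3609  v^+=1.6219  a^+=4.0334
step 3: x_pred=3.5337  r=-0.7537  x^+=2.9933  v^+=2.8022  a^+=3.0360
step 4: x_pred=4.6035  r=-9.1935  x^+=-1.9882  v^+=-4.0354  a^+=-9.1293

a_post = -9.1293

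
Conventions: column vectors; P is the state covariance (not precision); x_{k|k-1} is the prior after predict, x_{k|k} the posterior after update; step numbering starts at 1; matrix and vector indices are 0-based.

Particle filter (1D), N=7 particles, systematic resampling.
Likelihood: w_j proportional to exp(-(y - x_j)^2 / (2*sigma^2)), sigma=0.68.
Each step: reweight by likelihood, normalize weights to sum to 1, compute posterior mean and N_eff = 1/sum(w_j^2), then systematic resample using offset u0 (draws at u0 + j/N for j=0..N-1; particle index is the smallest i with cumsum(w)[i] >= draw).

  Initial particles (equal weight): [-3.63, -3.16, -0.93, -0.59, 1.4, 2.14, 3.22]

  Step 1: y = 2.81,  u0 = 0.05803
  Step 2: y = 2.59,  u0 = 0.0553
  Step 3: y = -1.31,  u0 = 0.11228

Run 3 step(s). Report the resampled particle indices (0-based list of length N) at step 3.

step 1: w=[0.0000, 0.0000, 0.0000, 0.0000, 0.0744, 0.3931, 0.5325]  mean=2.6600  Neff=2.2542  idx=[4, 5, 5, 6, 6, 6, 6]
step 2: w=[0.0488, 0.1815, 0.1815, 0.1471, 0.1471, 0.1471, 0.1471]  mean=2.7391  Neff=6.4622  idx=[1, 1, 2, 3, 4, 5, 6]
step 3: w=[0.3333, 0.3333, 0.3333, 0.0000, 0.0000, 0.0000, 0.0000]  mean=2.1401  Neff=3.0007  idx=[0, 0, 1, 1, 2, 2, 2]

resampled_idx = [0, 0, 1, 1, 2, 2, 2]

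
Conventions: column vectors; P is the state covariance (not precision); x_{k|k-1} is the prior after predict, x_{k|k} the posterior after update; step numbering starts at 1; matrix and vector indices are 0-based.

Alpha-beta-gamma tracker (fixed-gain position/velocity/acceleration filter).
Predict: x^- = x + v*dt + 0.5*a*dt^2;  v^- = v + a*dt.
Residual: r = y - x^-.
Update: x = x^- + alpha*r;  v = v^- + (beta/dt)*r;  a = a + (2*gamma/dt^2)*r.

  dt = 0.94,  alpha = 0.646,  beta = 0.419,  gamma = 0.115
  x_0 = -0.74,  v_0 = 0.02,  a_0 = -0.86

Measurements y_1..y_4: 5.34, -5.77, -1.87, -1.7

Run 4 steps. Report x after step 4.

x_post = -3.2610

step 1: x_pred=-1.1011  r=6.4411  x^+=3.0598  v^+=2.0827  a^+=0.8166
step 2: x_pred=5.3784  r=-11.1484  x^+=-1.8235  v^+=-2.1190  a^+=-2.0853
step 3: x_pred=-4.7366  r=2.8666  x^+=-2.8848  v^+=-2.8014  a^+=-1.3391
step 4: x_pred=-6.1097  r=4.4097  x^+=-3.2610  v^+=-2.0945  a^+=-0.1913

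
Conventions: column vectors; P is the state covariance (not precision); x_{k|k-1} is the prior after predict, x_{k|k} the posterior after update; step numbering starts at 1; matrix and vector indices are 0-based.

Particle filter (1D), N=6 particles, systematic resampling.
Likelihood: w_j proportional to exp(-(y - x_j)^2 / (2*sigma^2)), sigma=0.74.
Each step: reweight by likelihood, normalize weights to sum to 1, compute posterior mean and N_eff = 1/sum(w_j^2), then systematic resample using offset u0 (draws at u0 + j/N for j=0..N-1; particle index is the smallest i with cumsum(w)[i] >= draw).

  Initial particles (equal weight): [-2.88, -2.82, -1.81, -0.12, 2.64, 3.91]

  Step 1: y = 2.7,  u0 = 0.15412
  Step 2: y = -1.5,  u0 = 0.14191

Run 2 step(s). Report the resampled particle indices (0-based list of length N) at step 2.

resampled_idx = [0, 1, 1, 2, 3, 3]

step 1: w=[0.0000, 0.0000, 0.0000, 0.0006, 0.7910, 0.2085]  mean=2.9032  Neff=1.4945  idx=[4, 4, 4, 4, 5, 5]
step 2: w=[0.2500, 0.2500, 0.2500, 0.2500, 0.0000, 0.0000]  mean=2.6400  Neff=4.0001  idx=[0, 1, 1, 2, 3, 3]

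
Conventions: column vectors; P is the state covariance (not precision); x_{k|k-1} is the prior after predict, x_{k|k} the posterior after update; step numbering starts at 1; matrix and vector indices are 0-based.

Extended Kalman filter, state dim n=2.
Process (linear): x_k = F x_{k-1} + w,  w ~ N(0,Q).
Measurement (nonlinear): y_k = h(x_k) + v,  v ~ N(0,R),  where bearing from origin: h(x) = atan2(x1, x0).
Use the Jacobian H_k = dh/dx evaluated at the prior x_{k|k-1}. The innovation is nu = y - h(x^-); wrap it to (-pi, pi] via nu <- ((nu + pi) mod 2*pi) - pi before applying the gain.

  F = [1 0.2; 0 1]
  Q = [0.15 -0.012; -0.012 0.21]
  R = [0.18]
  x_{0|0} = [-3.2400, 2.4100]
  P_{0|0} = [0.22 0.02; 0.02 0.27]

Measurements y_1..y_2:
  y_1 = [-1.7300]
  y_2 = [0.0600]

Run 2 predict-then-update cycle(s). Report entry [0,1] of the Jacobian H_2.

H_jac[0,1] = -0.2604

step 1: x^-=[-2.7580, 2.4100]  P^-=[0.3888 0.0620; 0.0620 0.4800]  H_jac=[-0.1797 -0.2056]  S=[0.2174]  K=[-0.3799; -0.5051]  nu=[2.1298]  x^+=[-3.5671, 1.3342]  P^+=[0.3574 0.0203; 0.0203 0.4245]
step 2: x^-=[-3.3002, 1.3342]  P^-=[0.5325 0.0932; 0.0932 0.6345]  H_jac=[-0.1053 -0.2604]  S=[0.2341]  K=[-0.3432; -0.7480]  nu=[-2.6974]  x^+=[-2.3744, 3.3518]  P^+=[0.5049 0.0331; 0.0331 0.5036]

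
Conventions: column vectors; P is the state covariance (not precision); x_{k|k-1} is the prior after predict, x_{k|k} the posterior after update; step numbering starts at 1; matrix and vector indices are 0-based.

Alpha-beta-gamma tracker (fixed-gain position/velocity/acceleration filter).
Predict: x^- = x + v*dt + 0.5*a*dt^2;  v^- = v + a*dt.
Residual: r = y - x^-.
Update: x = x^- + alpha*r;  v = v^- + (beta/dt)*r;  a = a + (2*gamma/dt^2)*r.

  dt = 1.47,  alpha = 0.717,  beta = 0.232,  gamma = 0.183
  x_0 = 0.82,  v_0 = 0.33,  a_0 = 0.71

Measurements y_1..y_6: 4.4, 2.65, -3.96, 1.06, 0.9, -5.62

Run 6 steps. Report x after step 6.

step 1: x_pred=2.0722  r=2.3278  x^+=3.7412  v^+=1.7411  a^+=1.1043
step 2: x_pred=7.4937  r=-4.8437  x^+=4.0208  v^+=2.5999  a^+=0.2839
step 3: x_pred=8.1493  r=-12.1093  x^+=-0.5331  v^+=1.1060  a^+=-1.7671
step 4: x_pred=-0.8165  r=1.8765  x^+=0.5290  v^+=-1.1955  a^+=-1.4493
step 5: x_pred=-2.7943  r=3.6943  x^+=-0.1455  v^+=-2.7429  a^+=-0.8236
step 6: x_pred=-5.0675  r=-0.5525  x^+=-5.4636  v^+=-4.0408  a^+=-0.9172

x_post = -5.4636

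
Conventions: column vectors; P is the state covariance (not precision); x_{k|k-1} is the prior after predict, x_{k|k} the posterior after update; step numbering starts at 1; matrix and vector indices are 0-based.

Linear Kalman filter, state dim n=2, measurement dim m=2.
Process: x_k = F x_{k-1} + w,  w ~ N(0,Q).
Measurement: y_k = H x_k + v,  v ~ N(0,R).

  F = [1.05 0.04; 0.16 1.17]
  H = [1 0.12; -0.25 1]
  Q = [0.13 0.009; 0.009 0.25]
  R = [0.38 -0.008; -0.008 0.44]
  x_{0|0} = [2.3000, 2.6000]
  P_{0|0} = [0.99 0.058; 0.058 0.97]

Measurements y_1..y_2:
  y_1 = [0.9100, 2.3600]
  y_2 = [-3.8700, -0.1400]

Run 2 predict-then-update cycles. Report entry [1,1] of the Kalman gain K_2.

step 1: x^-=[2.5190, 3.4100]  P^-=[1.2279 0.2923; 0.2923 1.6249]  S=[1.7015 0.1636; 0.1636 1.9955]  K=[0.7489 -0.0687; 0.2133 0.7602]  nu=[-2.0182, -0.4202]  x^+=[1.0365, 2.6600]  P^+=[0.2810 0.0340; 0.0340 0.3413]
step 2: x^-=[1.1947, 3.2780]  P^-=[0.4433 0.1142; 0.1142 0.7371]  S=[0.8613 0.0804; 0.0804 1.1477]  K=[0.5338 -0.0344; 0.1788 0.6048]  nu=[-5.4580, -3.1194]  x^+=[-1.6113, 0.4153]  P^+=[0.1995 0.0304; 0.0304 0.2723]

K[1,1] = 0.6048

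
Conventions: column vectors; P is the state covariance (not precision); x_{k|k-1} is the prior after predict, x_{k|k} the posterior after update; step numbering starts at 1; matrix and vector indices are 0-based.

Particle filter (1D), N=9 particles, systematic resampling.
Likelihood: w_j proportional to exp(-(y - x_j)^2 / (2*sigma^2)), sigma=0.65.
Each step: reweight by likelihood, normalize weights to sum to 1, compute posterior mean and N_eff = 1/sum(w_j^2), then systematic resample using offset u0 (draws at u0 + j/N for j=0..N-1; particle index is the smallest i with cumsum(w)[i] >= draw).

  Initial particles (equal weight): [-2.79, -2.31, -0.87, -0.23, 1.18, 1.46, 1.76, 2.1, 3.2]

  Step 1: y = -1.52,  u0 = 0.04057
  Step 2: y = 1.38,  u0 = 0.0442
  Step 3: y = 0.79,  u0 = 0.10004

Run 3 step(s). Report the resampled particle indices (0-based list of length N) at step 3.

resampled_idx = [2, 3, 4, 4, 5, 6, 7, 8, 8]

step 1: w=[0.1080, 0.3482, 0.4420, 0.1017, 0.0001, 0.0000, 0.0000, 0.0000, 0.0000]  mean=-1.5134  Neff=2.9537  idx=[0, 1, 1, 1, 2, 2, 2, 2, 3]
step 2: w=[0.0000, 0.0000, 0.0000, 0.0000, 0.0442, 0.0442, 0.0442, 0.0442, 0.8231]  mean=-0.3432  Neff=1.4593  idx=[4, 7, 8, 8, 8, 8, 8, 8, 8]
step 3: w=[0.0181, 0.0181, 0.1377, 0.1377, 0.1377, 0.1377, 0.1377, 0.1377, 0.1377]  mean=-0.2532  Neff=7.4983  idx=[2, 3, 4, 4, 5, 6, 7, 8, 8]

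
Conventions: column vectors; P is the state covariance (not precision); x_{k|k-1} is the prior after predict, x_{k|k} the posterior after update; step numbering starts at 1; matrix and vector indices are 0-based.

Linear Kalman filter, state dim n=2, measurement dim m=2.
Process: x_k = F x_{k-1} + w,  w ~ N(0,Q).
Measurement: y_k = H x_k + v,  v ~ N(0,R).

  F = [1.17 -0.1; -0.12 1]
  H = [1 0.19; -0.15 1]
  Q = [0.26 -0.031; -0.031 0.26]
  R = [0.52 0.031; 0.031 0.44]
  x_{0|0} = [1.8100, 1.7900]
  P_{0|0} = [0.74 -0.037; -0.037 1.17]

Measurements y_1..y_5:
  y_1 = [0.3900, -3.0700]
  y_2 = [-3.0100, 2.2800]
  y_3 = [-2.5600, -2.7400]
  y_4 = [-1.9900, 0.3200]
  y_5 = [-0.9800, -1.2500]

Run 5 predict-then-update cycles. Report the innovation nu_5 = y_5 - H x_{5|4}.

step 1: x^-=[1.9387, 1.5728]  P^-=[1.2933 -0.2956; -0.2956 1.4495]  S=[1.7533 -0.1748; -0.1748 2.0073]  K=[0.6873 -0.1841; 0.0632 0.7497]  nu=[-1.8475, -4.3520]  x^+=[1.4701, -1.8068]  P^+=[0.3530 -0.0067; -0.0067 0.3308]
step 2: x^-=[1.9006, -1.9832]  P^-=[0.7480 -0.1216; -0.1216 0.5975]  S=[1.2434 -0.0858; -0.0858 1.0908]  K=[0.5713 -0.1694; 0.0326 0.5671]  nu=[-4.5338, 4.5483]  x^+=[-1.4602, 0.4480]  P^+=[0.2943 -0.0127; -0.0127 0.2486]
step 3: x^-=[-1.7532, 0.6232]  P^-=[0.6683 -0.1122; -0.1122 0.5159]  S=[1.1643 -0.0802; -0.0802 1.0046]  K=[0.5441 -0.1680; 0.0245 0.5322]  nu=[-0.9252, -3.6262]  x^+=[-1.6474, -1.3295]  P^+=[0.2806 -0.0150; -0.0150 0.2327]
step 4: x^-=[-1.7945, -1.1318]  P^-=[0.6499 -0.1114; -0.1114 0.5003]  S=[1.1456 -0.0796; -0.0796 0.9884]  K=[0.5371 -0.1680; 0.0223 0.5249]  nu=[0.0195, 1.1826]  x^+=[-1.9827, -0.5106]  P^+=[0.2771 -0.0157; -0.0157 0.2293]
step 5: x^-=[-2.2687, -0.2727]  P^-=[0.6453 -0.1114; -0.1114 0.4971]  S=[1.1409 -0.0796; -0.0796 0.9850]  K=[0.5353 -0.1681; 0.0216 0.5233]  nu=[1.3405, -1.3176]  x^+=[-1.3296, -0.9332]  P^+=[0.2762 -0.0160; -0.0160 0.2285]

innov = [1.3405, -1.3176]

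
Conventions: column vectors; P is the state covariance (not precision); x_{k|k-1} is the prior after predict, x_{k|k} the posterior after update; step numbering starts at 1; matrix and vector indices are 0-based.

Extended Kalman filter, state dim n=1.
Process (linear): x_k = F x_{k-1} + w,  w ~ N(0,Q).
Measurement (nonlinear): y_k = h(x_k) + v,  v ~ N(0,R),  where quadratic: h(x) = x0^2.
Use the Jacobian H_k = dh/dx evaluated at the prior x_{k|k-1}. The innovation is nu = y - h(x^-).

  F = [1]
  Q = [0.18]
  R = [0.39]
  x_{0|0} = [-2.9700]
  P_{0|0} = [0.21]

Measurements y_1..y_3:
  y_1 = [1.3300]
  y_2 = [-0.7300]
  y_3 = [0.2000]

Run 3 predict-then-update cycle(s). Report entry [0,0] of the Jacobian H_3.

H_jac[0,0] = -1.6362

step 1: x^-=[-2.9700]  P^-=[0.3900]  H_jac=[-5.9400]  S=[14.1506]  K=[-0.1637]  nu=[-7.4909]  x^+=[-1.7437]  P^+=[0.0107]
step 2: x^-=[-1.7437]  P^-=[0.1907]  H_jac=[-3.4873]  S=[2.7098]  K=[-0.2455]  nu=[-3.7704]  x^+=[-0.8181]  P^+=[0.0275]
step 3: x^-=[-0.8181]  P^-=[0.2075]  H_jac=[-1.6362]  S=[0.9454]  K=[-0.3590]  nu=[-0.4693]  x^+=[-0.6496]  P^+=[0.0856]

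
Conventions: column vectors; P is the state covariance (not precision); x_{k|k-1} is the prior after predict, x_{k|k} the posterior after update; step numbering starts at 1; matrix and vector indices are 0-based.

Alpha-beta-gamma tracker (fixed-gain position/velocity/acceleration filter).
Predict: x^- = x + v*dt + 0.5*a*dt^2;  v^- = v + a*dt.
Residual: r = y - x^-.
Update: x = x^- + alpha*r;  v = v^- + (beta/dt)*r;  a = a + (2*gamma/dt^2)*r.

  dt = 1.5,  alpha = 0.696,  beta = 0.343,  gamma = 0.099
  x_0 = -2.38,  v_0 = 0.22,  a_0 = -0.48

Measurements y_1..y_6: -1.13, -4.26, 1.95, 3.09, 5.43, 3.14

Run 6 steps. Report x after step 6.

x_post = 4.8143

step 1: x_pred=-2.5900  r=1.4600  x^+=-1.5738  v^+=-0.1661  a^+=-0.3515
step 2: x_pred=-2.2185  r=-2.0415  x^+=-3.6394  v^+=-1.1602  a^+=-0.5312
step 3: x_pred=-5.9773  r=7.9273  x^+=-0.4599  v^+=-0.1443  a^+=0.1664
step 4: x_pred=-0.4891  r=3.5791  x^+=2.0020  v^+=0.9238  a^+=0.4814
step 5: x_pred=3.9292  r=1.5008  x^+=4.9738  v^+=1.9891  a^+=0.6135
step 6: x_pred=8.6475  r=-5.5075  x^+=4.8143  v^+=1.6499  a^+=0.1288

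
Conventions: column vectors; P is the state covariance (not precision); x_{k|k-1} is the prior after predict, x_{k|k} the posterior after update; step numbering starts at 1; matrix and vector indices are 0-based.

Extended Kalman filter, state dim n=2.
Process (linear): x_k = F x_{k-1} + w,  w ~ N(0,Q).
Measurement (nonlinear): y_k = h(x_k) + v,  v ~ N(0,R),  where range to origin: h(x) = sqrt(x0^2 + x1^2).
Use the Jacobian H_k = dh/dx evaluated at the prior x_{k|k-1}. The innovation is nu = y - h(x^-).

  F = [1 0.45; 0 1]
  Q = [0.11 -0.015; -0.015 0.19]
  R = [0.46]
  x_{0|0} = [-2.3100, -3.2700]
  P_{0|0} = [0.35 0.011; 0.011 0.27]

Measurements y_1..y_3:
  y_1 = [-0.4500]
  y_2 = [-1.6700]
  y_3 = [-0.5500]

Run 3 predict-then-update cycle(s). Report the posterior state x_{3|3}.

step 1: x^-=[-3.7815, -3.2700]  P^-=[0.5246 0.1175; 0.1175 0.4600]  H_jac=[-0.7564 -0.6541]  S=[1.0732]  K=[-0.4413; -0.3632]  nu=[-5.4493]  x^+=[-1.3765, -1.2910]  P^+=[0.3155 -0.0545; -0.0545 0.3184]
step 2: x^-=[-1.9575, -1.2910]  P^-=[0.4410 0.0738; 0.0738 0.5084]  H_jac=[-0.8348 -0.5506]  S=[0.9892]  K=[-0.4132; -0.3452]  nu=[-4.0149]  x^+=[-0.2986, 0.0951]  P^+=[0.2721 -0.0673; -0.0673 0.3905]
step 3: x^-=[-0.2558, 0.0951]  P^-=[0.4006 0.0934; 0.0934 0.5805]  H_jac=[-0.9373 0.3485]  S=[0.8214]  K=[-0.4175; 0.1397]  nu=[-0.8229]  x^+=[0.0877, -0.0199]  P^+=[0.2574 0.1413; 0.1413 0.5645]

x_post = [0.0877, -0.0199]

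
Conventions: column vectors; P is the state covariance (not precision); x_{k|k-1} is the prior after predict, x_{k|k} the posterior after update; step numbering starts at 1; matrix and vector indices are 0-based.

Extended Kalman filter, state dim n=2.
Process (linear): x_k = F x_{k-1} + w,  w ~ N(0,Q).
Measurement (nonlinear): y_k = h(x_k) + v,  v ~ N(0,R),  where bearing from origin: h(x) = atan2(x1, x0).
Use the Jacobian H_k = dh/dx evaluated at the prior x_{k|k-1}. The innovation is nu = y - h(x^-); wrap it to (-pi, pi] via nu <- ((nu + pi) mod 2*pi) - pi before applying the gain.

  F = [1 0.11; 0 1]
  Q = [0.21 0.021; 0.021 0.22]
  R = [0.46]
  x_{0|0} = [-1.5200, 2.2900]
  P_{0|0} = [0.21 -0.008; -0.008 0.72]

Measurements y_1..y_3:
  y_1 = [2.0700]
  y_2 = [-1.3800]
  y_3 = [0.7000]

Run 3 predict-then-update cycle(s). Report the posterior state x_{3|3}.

step 1: x^-=[-1.2681, 2.2900]  P^-=[0.4270 0.0922; 0.0922 0.9400]  H_jac=[-0.3342 -0.1851]  S=[0.5513]  K=[-0.2898; -0.3714]  nu=[-0.0065]  x^+=[-1.2662, 2.2924]  P^+=[0.3807 0.0329; 0.0329 0.8639]
step 2: x^-=[-1.0140, 2.2924]  P^-=[0.6083 0.1489; 0.1489 1.0839]  H_jac=[-0.3648 -0.1614]  S=[0.5867]  K=[-0.4192; -0.3907]  nu=[2.9159]  x^+=[-2.2365, 1.1531]  P^+=[0.5052 0.0528; 0.0528 0.9944]
step 3: x^-=[-2.1096, 1.1531]  P^-=[0.7389 0.1832; 0.1832 1.2144]  H_jac=[-0.1995 -0.3650]  S=[0.6778]  K=[-0.3161; -0.7078]  nu=[-1.9414]  x^+=[-1.4960, 2.5271]  P^+=[0.6711 0.0315; 0.0315 0.8748]

x_post = [-1.4960, 2.5271]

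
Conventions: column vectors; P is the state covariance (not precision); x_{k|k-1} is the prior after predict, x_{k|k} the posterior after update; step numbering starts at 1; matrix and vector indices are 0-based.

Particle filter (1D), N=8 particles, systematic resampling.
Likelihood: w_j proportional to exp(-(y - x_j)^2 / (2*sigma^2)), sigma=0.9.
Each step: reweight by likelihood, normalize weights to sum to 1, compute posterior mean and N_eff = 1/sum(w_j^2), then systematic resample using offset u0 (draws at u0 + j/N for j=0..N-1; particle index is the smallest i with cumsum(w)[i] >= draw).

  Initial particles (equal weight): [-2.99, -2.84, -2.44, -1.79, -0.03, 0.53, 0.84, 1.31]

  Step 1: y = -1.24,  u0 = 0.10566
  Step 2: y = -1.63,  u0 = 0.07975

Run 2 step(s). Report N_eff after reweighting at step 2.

step 1: w=[0.0676, 0.0922, 0.1840, 0.3713, 0.1813, 0.0647, 0.0310, 0.0081]  mean=-1.5118  Neff=4.4879  idx=[1, 2, 3, 3, 3, 4, 4, 6]
step 2: w=[0.0908, 0.1495, 0.2207, 0.2207, 0.2207, 0.0462, 0.0462, 0.0052]  mean=-1.8064  Neff=5.5240  idx=[0, 1, 2, 2, 3, 4, 4, 6]

N_eff = 5.5240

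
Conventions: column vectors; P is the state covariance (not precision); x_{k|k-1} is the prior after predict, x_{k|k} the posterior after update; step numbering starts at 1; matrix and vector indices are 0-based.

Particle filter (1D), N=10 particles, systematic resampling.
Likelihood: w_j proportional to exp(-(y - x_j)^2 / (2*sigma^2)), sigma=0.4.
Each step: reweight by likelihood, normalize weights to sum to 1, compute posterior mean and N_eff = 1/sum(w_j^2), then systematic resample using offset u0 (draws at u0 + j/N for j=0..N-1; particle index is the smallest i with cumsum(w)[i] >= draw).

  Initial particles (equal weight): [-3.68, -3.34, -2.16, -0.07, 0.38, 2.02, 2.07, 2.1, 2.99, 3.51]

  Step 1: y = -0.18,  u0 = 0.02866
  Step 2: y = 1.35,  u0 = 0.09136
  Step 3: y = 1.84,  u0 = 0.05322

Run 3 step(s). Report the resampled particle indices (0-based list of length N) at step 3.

step 1: w=[0.0000, 0.0000, 0.0000, 0.7195, 0.2805, 0.0000, 0.0000, 0.0000, 0.0000, 0.0000]  mean=0.0562  Neff=1.6767  idx=[3, 3, 3, 3, 3, 3, 3, 4, 4, 4]
step 2: w=[0.0107, 0.0107, 0.0107, 0.0107, 0.0107, 0.0107, 0.0107, 0.3084, 0.3084, 0.3084]  mean=0.3463  Neff=3.4957  idx=[7, 7, 7, 8, 8, 8, 8, 9, 9, 9]
step 3: w=[0.1000, 0.1000, 0.1000, 0.1000, 0.1000, 0.1000, 0.1000, 0.1000, 0.1000, 0.1000]  mean=0.3800  Neff=10.0000  idx=[0, 1, 2, 3, 4, 5, 6, 7, 8, 9]

resampled_idx = [0, 1, 2, 3, 4, 5, 6, 7, 8, 9]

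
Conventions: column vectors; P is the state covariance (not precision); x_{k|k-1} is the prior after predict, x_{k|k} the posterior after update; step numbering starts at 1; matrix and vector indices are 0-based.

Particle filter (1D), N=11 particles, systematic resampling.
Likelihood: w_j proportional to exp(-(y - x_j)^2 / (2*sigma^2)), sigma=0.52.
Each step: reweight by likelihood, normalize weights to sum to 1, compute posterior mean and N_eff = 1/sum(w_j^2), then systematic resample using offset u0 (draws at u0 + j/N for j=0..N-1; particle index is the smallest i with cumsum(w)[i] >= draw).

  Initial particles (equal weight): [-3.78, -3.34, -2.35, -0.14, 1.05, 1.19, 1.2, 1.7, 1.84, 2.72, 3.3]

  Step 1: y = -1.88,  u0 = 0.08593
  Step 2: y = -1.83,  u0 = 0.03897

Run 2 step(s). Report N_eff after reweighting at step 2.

N_eff = 10.0167

step 1: w=[0.0018, 0.0282, 0.9646, 0.0054, 0.0000, 0.0000, 0.0000, 0.0000, 0.0000, 0.0000, 0.0000]  mean=-2.3686  Neff=1.0738  idx=[2, 2, 2, 2, 2, 2, 2, 2, 2, 2, 3]
step 2: w=[0.0999, 0.0999, 0.0999, 0.0999, 0.0999, 0.0999, 0.0999, 0.0999, 0.0999, 0.0999, 0.0008]  mean=-2.3481  Neff=10.0167  idx=[0, 1, 2, 3, 4, 4, 5, 6, 7, 8, 9]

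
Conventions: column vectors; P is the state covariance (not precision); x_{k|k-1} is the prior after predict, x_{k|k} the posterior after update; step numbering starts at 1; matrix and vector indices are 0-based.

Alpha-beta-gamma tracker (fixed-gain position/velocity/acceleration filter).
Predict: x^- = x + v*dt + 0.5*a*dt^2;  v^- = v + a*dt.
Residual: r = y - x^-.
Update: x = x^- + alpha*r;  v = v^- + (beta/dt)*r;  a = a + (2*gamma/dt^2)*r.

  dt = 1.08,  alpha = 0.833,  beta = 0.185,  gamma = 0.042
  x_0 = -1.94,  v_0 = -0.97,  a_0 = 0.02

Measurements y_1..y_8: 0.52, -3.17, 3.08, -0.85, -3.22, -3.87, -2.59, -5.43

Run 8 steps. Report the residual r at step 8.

resid = -2.5612

step 1: x_pred=-2.9759  r=3.4959  x^+=-0.0638  v^+=-0.3496  a^+=0.2718
step 2: x_pred=-0.2829  r=-2.8871  x^+=-2.6878  v^+=-0.5506  a^+=0.0638
step 3: x_pred=-3.2453  r=6.3253  x^+=2.0237  v^+=0.6018  a^+=0.5194
step 4: x_pred=2.9766  r=-3.8266  x^+=-0.2110  v^+=0.5073  a^+=0.2438
step 5: x_pred=0.4791  r=-3.6991  x^+=-2.6023  v^+=0.1369  a^+=-0.0226
step 6: x_pred=-2.4675  r=-1.4025  x^+=-3.6358  v^+=-0.1277  a^+=-0.1236
step 7: x_pred=-3.8458  r=1.2558  x^+=-2.7997  v^+=-0.0461  a^+=-0.0332
step 8: x_pred=-2.8688  r=-2.5612  x^+=-5.0023  v^+=-0.5206  a^+=-0.2176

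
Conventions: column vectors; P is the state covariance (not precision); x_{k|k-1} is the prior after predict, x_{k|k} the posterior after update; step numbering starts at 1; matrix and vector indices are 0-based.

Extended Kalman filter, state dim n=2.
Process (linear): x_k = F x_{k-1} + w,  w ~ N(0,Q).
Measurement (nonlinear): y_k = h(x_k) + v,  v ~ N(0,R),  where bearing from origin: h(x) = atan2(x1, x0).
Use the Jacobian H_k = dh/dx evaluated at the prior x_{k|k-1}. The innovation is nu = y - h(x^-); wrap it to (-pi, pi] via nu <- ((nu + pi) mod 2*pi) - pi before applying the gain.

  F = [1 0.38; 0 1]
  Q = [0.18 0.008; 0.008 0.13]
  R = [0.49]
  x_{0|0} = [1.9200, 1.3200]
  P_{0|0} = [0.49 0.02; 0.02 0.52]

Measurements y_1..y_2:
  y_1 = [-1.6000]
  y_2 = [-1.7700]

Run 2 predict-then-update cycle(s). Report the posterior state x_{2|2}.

step 1: x^-=[2.4216, 1.3200]  P^-=[0.7603 0.2256; 0.2256 0.6500]  H_jac=[-0.1735 0.3184]  S=[0.5538]  K=[-0.1085; 0.3029]  nu=[-2.0991]  x^+=[2.6494, 0.6841]  P^+=[0.7538 0.2438; 0.2438 0.5992]
step 2: x^-=[2.9094, 0.6841]  P^-=[1.2056 0.4795; 0.4795 0.7292]  H_jac=[-0.0766 0.3257]  S=[0.5505]  K=[0.1160; 0.3647]  nu=[-2.0009]  x^+=[2.6773, -0.0457]  P^+=[1.1982 0.4562; 0.4562 0.6559]

x_post = [2.6773, -0.0457]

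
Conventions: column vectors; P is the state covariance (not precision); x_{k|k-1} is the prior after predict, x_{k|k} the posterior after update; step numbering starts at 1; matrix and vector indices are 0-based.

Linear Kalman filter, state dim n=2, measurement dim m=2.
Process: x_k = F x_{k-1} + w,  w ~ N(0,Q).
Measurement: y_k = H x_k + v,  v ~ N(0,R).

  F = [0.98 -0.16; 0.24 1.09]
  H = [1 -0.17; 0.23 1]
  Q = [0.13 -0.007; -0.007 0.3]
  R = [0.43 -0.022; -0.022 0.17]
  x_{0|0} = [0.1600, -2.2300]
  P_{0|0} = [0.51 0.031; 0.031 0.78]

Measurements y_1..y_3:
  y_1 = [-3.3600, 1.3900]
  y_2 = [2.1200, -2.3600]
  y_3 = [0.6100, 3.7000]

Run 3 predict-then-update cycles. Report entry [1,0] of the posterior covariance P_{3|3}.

P_post[1,0] = -0.0304

step 1: x^-=[0.5136, -2.3923]  P^-=[0.6301 0.0088; 0.0088 1.2723]  S=[1.0938 -0.0849; -0.0849 1.4797]  K=[0.5853 0.1375; -0.1234 0.8541]  nu=[-4.2803, 3.6642]  x^+=[-1.4879, 1.2655]  P^+=[0.2410 -0.0449; -0.0449 0.1583]
step 2: x^-=[-1.6606, 1.0223]  P^-=[0.3796 -0.0242; -0.0242 0.4784]  S=[0.8317 -0.0393; -0.0393 0.6573]  K=[0.4672 0.1239; -0.0932 0.7137]  nu=[3.9544, -3.0003]  x^+=[-0.1848, -1.4876]  P^+=[0.1925 -0.0335; -0.0335 0.1311]
step 3: x^-=[0.0569, -1.6659]  P^-=[0.3287 -0.0191; -0.0191 0.4493]  S=[0.7782 -0.0411; -0.0411 0.6279]  K=[0.4328 0.1184; -0.0855 0.7030]  nu=[0.2699, 5.3528]  x^+=[0.8074, 2.0738]  P^+=[0.1783 -0.0304; -0.0304 0.1284]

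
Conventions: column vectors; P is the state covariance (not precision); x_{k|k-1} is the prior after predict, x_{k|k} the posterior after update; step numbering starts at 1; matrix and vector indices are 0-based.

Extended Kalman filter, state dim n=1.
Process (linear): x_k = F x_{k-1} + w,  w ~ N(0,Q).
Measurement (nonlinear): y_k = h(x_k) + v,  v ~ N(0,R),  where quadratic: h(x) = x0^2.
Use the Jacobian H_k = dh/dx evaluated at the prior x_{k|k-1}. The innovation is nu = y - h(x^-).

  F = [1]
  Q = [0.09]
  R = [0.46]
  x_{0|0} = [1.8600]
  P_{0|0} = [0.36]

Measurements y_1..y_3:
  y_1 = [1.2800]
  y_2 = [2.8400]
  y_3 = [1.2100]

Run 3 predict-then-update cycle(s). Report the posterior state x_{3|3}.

x_post = [1.2802]

step 1: x^-=[1.8600]  P^-=[0.4500]  H_jac=[3.7200]  S=[6.6873]  K=[0.2503]  nu=[-2.1796]  x^+=[1.3144]  P^+=[0.0310]
step 2: x^-=[1.3144]  P^-=[0.1210]  H_jac=[2.6288]  S=[1.2959]  K=[0.2454]  nu=[1.1124]  x^+=[1.5873]  P^+=[0.0429]
step 3: x^-=[1.5873]  P^-=[0.1329]  H_jac=[3.1747]  S=[1.7998]  K=[0.2345]  nu=[-1.3096]  x^+=[1.2802]  P^+=[0.0340]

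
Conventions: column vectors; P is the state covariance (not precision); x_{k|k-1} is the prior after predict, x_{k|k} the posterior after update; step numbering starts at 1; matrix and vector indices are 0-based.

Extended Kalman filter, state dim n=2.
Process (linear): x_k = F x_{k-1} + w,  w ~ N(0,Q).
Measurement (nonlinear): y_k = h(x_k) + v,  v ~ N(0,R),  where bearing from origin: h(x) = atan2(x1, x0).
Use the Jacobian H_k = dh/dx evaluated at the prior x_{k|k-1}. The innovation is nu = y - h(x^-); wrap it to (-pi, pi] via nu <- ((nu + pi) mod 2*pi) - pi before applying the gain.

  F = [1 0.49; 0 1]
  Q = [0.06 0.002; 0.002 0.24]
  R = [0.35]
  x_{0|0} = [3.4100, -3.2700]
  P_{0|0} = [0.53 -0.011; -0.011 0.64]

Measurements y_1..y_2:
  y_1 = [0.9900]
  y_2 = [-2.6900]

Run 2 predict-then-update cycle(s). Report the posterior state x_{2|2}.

step 1: x^-=[1.8077, -3.2700]  P^-=[0.7329 0.3046; 0.3046 0.8800]  H_jac=[0.2342 0.1295]  S=[0.4234]  K=[0.4985; 0.4376]  nu=[2.0558]  x^+=[2.8326, -2.3704]  P^+=[0.6276 0.2122; 0.2122 0.7989]
step 2: x^-=[1.6711, -2.3704]  P^-=[1.0874 0.6057; 0.6057 1.0389]  H_jac=[0.2818 0.1987]  S=[0.5452]  K=[0.7828; 0.6917]  nu=[-1.7333]  x^+=[0.3143, -3.5693]  P^+=[0.7533 0.3105; 0.3105 0.7781]

x_post = [0.3143, -3.5693]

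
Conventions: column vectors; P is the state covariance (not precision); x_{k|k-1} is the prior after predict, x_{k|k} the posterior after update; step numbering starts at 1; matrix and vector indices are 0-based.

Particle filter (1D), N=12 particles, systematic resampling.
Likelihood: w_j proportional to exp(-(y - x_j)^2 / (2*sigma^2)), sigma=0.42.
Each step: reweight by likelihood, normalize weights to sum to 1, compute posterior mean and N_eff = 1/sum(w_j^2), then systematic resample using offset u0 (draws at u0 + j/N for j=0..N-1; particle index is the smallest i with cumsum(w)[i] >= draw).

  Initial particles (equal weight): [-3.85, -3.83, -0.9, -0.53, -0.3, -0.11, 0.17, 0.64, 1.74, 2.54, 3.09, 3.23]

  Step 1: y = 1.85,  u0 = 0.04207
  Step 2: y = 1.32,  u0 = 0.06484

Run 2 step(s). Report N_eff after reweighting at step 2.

step 1: w=[0.0000, 0.0000, 0.0000, 0.0000, 0.0000, 0.0000, 0.0003, 0.0125, 0.7674, 0.2060, 0.0102, 0.0036]  mean=1.9097  Neff=1.5831  idx=[8, 8, 8, 8, 8, 8, 8, 8, 8, 9, 9, 9]
step 2: w=[0.1102, 0.1102, 0.1102, 0.1102, 0.1102, 0.1102, 0.1102, 0.1102, 0.1102, 0.0027, 0.0027, 0.0027]  mean=1.7464  Neff=9.1444  idx=[0, 1, 2, 2, 3, 4, 5, 5, 6, 7, 8, 8]

N_eff = 9.1444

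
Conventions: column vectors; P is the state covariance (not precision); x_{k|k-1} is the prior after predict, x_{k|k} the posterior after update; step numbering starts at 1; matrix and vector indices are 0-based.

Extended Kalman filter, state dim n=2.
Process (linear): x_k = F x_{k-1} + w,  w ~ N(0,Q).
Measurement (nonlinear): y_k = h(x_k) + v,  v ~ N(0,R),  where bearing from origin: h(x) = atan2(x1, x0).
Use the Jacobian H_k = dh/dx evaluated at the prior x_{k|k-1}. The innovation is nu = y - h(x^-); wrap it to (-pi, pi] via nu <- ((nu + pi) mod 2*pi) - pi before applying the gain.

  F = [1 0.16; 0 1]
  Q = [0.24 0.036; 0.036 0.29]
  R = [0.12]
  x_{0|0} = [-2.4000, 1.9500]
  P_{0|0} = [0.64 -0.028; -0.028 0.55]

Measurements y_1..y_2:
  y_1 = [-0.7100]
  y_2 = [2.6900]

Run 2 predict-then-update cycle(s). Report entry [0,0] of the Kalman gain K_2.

K[0,0] = -1.0087

step 1: x^-=[-2.0880, 1.9500]  P^-=[0.8851 0.0960; 0.0960 0.8400]  H_jac=[-0.2389 -0.2558]  S=[0.2372]  K=[-0.9949; -1.0025]  nu=[-3.1004]  x^+=[0.9966, 5.0581]  P^+=[0.6503 -0.1406; -0.1406 0.6016]
step 2: x^-=[1.8059, 5.0581]  P^-=[0.8607 -0.0084; -0.0084 0.8916]  H_jac=[-0.1753 0.0626]  S=[0.1501]  K=[-1.0087; 0.3815]  nu=[1.4621]  x^+=[0.3311, 5.6160]  P^+=[0.7079 0.0494; 0.0494 0.8697]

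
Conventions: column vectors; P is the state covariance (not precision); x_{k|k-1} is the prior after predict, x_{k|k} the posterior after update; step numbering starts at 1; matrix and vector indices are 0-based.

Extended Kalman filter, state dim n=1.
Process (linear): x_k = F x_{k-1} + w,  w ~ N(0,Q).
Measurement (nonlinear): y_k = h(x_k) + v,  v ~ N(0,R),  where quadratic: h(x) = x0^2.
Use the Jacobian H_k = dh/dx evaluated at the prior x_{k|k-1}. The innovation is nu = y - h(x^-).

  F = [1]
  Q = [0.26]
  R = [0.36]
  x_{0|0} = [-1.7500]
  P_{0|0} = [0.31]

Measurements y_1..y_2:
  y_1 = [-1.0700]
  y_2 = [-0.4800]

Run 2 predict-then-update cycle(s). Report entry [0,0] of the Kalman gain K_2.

step 1: x^-=[-1.7500]  P^-=[0.5700]  H_jac=[-3.5000]  S=[7.3425]  K=[-0.2717]  nu=[-4.1325]  x^+=[-0.6272]  P^+=[0.0279]
step 2: x^-=[-0.6272]  P^-=[0.2879]  H_jac=[-1.2544]  S=[0.8131]  K=[-0.4442]  nu=[-0.8733]  x^+=[-0.2392]  P^+=[0.1275]

K[0,0] = -0.4442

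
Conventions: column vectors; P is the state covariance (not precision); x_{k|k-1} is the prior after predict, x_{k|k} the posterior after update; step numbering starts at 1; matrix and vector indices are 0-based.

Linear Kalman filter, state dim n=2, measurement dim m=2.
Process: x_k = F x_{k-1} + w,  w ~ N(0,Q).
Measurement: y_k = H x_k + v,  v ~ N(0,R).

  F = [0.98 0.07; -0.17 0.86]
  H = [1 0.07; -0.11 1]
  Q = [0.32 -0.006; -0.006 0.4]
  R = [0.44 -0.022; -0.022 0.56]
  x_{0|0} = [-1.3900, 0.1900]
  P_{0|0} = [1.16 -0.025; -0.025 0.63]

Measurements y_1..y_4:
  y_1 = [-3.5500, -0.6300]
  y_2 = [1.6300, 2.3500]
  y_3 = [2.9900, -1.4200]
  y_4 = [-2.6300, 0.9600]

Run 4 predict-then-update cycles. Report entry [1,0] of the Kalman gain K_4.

step 1: x^-=[-1.3489, 0.3997]  P^-=[1.4337 -0.1821; -0.1821 0.9068]  S=[1.8527 -0.2969; -0.2969 1.5242]  K=[0.7548 -0.0759; 0.0345 0.6148]  nu=[-2.2291, -1.1781]  x^+=[-2.9421, -0.4015]  P^+=[0.3353 -0.0222; -0.0222 0.3411]
step 2: x^-=[-2.9113, 0.1549]  P^-=[0.6407 -0.0598; -0.0598 0.6685]  S=[1.0756 -0.1050; -0.1050 1.2494]  K=[0.5864 -0.0550; 0.0410 0.5437]  nu=[4.5305, 1.8749]  x^+=[-0.3577, 1.3601]  P^+=[0.2603 -0.0151; -0.0151 0.3019]
step 3: x^-=[-0.2554, 1.2305]  P^-=[0.5694 -0.0437; -0.0437 0.6352]  S=[1.0064 -0.0835; -0.0835 1.2117]  K=[0.5586 -0.0492; 0.0449 0.5313]  nu=[3.1592, -2.6786]  x^+=[1.6414, -0.0509]  P^+=[0.2478 -0.0126; -0.0126 0.2952]
step 4: x^-=[1.6050, -0.3228]  P^-=[0.5577 -0.0400; -0.0400 0.6291]  S=[0.9952 -0.0790; -0.0790 1.2047]  K=[0.5538 -0.0478; 0.0461 0.5289]  nu=[-4.2125, 1.4594]  x^+=[-0.7975, 0.2551]  P^+=[0.2456 -0.0119; -0.0119 0.2939]

K[1,0] = 0.0461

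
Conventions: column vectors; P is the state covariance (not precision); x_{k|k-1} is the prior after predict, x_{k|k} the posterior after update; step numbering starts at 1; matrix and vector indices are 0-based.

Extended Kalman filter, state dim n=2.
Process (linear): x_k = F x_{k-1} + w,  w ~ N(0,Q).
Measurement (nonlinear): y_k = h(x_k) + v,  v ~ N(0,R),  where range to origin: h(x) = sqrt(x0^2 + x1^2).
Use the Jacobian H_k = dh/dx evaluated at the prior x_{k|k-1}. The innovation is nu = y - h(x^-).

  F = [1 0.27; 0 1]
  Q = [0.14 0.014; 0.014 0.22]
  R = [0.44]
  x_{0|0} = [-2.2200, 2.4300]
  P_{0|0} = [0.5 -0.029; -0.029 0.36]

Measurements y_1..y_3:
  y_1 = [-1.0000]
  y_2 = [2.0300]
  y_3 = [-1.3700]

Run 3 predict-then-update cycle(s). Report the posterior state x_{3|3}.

step 1: x^-=[-1.5639, 2.4300]  P^-=[0.6506 0.0822; 0.0822 0.5800]  H_jac=[-0.5412 0.8409]  S=[0.9659]  K=[-0.2930; 0.4589]  nu=[-3.8898]  x^+=[-0.4243, 0.6450]  P^+=[0.5677 0.2121; 0.2121 0.3766]
step 2: x^-=[-0.2502, 0.6450]  P^-=[0.8496 0.3277; 0.3277 0.5966]  H_jac=[-0.3616 0.9323]  S=[0.8487]  K=[-0.0020; 0.5157]  nu=[1.3382]  x^+=[-0.2529, 1.3351]  P^+=[0.8496 0.3286; 0.3286 0.3709]
step 3: x^-=[0.1076, 1.3351]  P^-=[1.1941 0.4428; 0.4428 0.5909]  H_jac=[0.0803 0.9968]  S=[1.1057]  K=[0.4859; 0.5648]  nu=[-2.7094]  x^+=[-1.2089, -0.1953]  P^+=[0.9331 0.1393; 0.1393 0.2381]

x_post = [-1.2089, -0.1953]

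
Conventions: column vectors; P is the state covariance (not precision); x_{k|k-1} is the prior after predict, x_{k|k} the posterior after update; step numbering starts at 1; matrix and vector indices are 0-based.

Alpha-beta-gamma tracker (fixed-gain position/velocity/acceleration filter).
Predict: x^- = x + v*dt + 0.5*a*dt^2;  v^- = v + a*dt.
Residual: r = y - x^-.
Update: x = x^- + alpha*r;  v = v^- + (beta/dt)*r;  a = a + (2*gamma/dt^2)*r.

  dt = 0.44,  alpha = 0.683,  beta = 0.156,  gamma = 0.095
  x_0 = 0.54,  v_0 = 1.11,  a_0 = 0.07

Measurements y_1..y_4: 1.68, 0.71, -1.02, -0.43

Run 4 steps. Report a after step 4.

a_post = -3.1842

step 1: x_pred=1.0352  r=0.6448  x^+=1.4756  v^+=1.3694  a^+=0.7028
step 2: x_pred=2.1462  r=-1.4362  x^+=1.1653  v^+=1.1695  a^+=-0.7066
step 3: x_pred=1.6114  r=-2.6314  x^+=-0.1858  v^+=-0.0744  a^+=-3.2891
step 4: x_pred=-0.5370  r=0.1070  x^+=-0.4639  v^+=-1.4837  a^+=-3.1842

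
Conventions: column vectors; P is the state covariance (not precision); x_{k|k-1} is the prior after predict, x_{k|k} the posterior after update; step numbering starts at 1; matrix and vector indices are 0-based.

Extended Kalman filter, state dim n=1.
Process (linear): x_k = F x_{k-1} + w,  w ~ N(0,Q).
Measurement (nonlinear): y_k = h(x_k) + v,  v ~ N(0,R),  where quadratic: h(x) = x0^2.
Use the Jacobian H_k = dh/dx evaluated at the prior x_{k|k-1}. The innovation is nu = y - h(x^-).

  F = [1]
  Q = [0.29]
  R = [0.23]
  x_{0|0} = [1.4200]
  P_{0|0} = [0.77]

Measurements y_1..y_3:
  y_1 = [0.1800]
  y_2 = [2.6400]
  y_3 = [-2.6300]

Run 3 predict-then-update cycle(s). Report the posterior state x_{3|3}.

step 1: x^-=[1.4200]  P^-=[1.0600]  H_jac=[2.8400]  S=[8.7795]  K=[0.3429]  nu=[-1.8364]  x^+=[0.7903]  P^+=[0.0278]
step 2: x^-=[0.7903]  P^-=[0.3178]  H_jac=[1.5806]  S=[1.0239]  K=[0.4905]  nu=[2.0154]  x^+=[1.7790]  P^+=[0.0714]
step 3: x^-=[1.7790]  P^-=[0.3614]  H_jac=[3.5579]  S=[4.8046]  K=[0.2676]  nu=[-5.7947]  x^+=[0.2282]  P^+=[0.0173]

x_post = [0.2282]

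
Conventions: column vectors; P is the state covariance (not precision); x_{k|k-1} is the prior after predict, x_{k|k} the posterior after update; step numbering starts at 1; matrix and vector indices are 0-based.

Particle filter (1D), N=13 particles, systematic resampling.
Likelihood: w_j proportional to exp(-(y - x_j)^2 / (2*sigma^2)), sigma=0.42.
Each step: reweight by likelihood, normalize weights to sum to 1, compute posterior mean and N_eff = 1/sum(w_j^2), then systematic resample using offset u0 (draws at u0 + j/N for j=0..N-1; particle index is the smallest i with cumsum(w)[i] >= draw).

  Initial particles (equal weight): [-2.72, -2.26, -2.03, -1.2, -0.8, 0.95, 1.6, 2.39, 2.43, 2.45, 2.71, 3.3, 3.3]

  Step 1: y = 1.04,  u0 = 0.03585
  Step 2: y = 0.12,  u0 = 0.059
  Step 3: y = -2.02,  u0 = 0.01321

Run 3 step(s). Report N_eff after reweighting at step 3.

step 1: w=[0.0000, 0.0000, 0.0000, 0.0000, 0.0000, 0.6969, 0.2932, 0.0041, 0.0030, 0.0025, 0.0003, 0.0000, 0.0000]  mean=1.1550  Neff=1.7492  idx=[5, 5, 5, 5, 5, 5, 5, 5, 5, 6, 6, 6, 6]
step 2: w=[0.1104, 0.1104, 0.1104, 0.1104, 0.1104, 0.1104, 0.1104, 0.1104, 0.1104, 0.0016, 0.0016, 0.0016, 0.0016]  mean=0.9541  Neff=9.1130  idx=[0, 1, 1, 2, 3, 4, 4, 5, 6, 6, 7, 8, 8]
step 3: w=[0.0769, 0.0769, 0.0769, 0.0769, 0.0769, 0.0769, 0.0769, 0.0769, 0.0769, 0.0769, 0.0769, 0.0769, 0.0769]  mean=0.9500  Neff=13.0000  idx=[0, 1, 2, 3, 4, 5, 6, 7, 8, 9, 10, 11, 12]

N_eff = 13.0000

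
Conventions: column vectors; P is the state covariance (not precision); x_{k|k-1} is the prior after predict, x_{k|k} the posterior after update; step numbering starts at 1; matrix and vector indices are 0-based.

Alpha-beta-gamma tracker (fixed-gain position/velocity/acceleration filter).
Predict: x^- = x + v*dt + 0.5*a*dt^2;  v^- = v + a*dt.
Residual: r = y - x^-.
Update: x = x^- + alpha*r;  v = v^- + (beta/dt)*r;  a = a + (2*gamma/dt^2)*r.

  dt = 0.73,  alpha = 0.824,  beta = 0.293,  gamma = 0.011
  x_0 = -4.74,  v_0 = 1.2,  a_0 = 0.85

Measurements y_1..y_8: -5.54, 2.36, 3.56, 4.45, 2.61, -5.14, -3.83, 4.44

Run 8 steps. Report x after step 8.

step 1: x_pred=-3.6375  r=-1.9025  x^+=-5.2052  v^+=1.0569  a^+=0.7715
step 2: x_pred=-4.2281  r=6.5881  x^+=1.2005  v^+=4.2643  a^+=1.0434
step 3: x_pred=4.5915  r=-1.0315  x^+=3.7415  v^+=4.6120  a^+=1.0009
step 4: x_pred=7.3750  r=-2.9250  x^+=4.9648  v^+=4.1686  a^+=0.8801
step 5: x_pred=8.2424  r=-5.6324  x^+=3.6013  v^+=2.5504  a^+=0.6476
step 6: x_pred=5.6357  r=-10.7757  x^+=-3.2435  v^+=-1.3019  a^+=0.2027
step 7: x_pred=-4.1398  r=0.3098  x^+=-3.8845  v^+=-1.0295  a^+=0.2155
step 8: x_pred=-4.5787  r=9.0187  x^+=2.8527  v^+=2.7476  a^+=0.5878

x_post = 2.8527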